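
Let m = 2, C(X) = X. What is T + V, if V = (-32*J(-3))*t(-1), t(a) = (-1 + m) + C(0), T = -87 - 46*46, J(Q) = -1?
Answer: -2171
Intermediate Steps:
T = -2203 (T = -87 - 2116 = -2203)
t(a) = 1 (t(a) = (-1 + 2) + 0 = 1 + 0 = 1)
V = 32 (V = -32*(-1)*1 = 32*1 = 32)
T + V = -2203 + 32 = -2171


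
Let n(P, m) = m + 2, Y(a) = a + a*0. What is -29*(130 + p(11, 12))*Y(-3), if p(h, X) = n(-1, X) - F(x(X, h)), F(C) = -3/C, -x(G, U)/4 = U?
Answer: 550971/44 ≈ 12522.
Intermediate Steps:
Y(a) = a (Y(a) = a + 0 = a)
n(P, m) = 2 + m
x(G, U) = -4*U
p(h, X) = 2 + X - 3/(4*h) (p(h, X) = (2 + X) - (-3)/((-4*h)) = (2 + X) - (-3)*(-1/(4*h)) = (2 + X) - 3/(4*h) = 2 + X - 3/(4*h))
-29*(130 + p(11, 12))*Y(-3) = -29*(130 + (2 + 12 - ¾/11))*(-3) = -29*(130 + (2 + 12 - ¾*1/11))*(-3) = -29*(130 + (2 + 12 - 3/44))*(-3) = -29*(130 + 613/44)*(-3) = -183657*(-3)/44 = -29*(-18999/44) = 550971/44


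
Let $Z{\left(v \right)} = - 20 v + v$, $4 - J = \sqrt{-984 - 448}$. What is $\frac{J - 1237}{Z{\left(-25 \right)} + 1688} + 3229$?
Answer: $\frac{2327698}{721} - \frac{2 i \sqrt{358}}{2163} \approx 3228.4 - 0.017495 i$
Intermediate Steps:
$J = 4 - 2 i \sqrt{358}$ ($J = 4 - \sqrt{-984 - 448} = 4 - \sqrt{-1432} = 4 - 2 i \sqrt{358} \approx 4.0 - 37.842 i$)
$Z{\left(v \right)} = - 19 v$
$\frac{J - 1237}{Z{\left(-25 \right)} + 1688} + 3229 = \frac{\left(4 - 2 i \sqrt{358}\right) - 1237}{\left(-19\right) \left(-25\right) + 1688} + 3229 = \frac{-1233 - 2 i \sqrt{358}}{475 + 1688} + 3229 = \frac{-1233 - 2 i \sqrt{358}}{2163} + 3229 = \left(-1233 - 2 i \sqrt{358}\right) \frac{1}{2163} + 3229 = \left(- \frac{411}{721} - \frac{2 i \sqrt{358}}{2163}\right) + 3229 = \frac{2327698}{721} - \frac{2 i \sqrt{358}}{2163}$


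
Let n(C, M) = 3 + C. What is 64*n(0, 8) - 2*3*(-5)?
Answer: 222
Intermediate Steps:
64*n(0, 8) - 2*3*(-5) = 64*(3 + 0) - 2*3*(-5) = 64*3 - 6*(-5) = 192 + 30 = 222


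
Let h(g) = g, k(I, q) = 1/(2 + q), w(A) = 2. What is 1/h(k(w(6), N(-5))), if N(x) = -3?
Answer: -1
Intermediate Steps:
1/h(k(w(6), N(-5))) = 1/(1/(2 - 3)) = 1/(1/(-1)) = 1/(-1) = -1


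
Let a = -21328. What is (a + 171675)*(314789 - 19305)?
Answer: 44425132948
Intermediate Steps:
(a + 171675)*(314789 - 19305) = (-21328 + 171675)*(314789 - 19305) = 150347*295484 = 44425132948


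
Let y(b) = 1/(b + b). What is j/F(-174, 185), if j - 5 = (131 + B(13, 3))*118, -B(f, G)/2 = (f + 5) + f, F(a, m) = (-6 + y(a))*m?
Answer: -2835156/386465 ≈ -7.3361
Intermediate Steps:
y(b) = 1/(2*b)
F(a, m) = m*(-6 + 1/(2*a)) (F(a, m) = (-6 + 1/(2*a))*m = m*(-6 + 1/(2*a)))
B(f, G) = -10 - 4*f (B(f, G) = -2*((f + 5) + f) = -2*((5 + f) + f) = -2*(5 + 2*f) = -10 - 4*f)
j = 8147 (j = 5 + (131 + (-10 - 4*13))*118 = 5 + (131 + (-10 - 52))*118 = 5 + (131 - 62)*118 = 5 + 69*118 = 5 + 8142 = 8147)
j/F(-174, 185) = 8147/(-6*185 + (½)*185/(-174)) = 8147/(-1110 + (½)*185*(-1/174)) = 8147/(-1110 - 185/348) = 8147/(-386465/348) = 8147*(-348/386465) = -2835156/386465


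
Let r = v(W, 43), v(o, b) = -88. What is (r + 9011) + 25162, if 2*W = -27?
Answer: 34085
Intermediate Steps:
W = -27/2 (W = (½)*(-27) = -27/2 ≈ -13.500)
r = -88
(r + 9011) + 25162 = (-88 + 9011) + 25162 = 8923 + 25162 = 34085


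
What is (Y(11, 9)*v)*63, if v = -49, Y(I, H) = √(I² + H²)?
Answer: -3087*√202 ≈ -43875.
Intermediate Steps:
Y(I, H) = √(H² + I²)
(Y(11, 9)*v)*63 = (√(9² + 11²)*(-49))*63 = (√(81 + 121)*(-49))*63 = (√202*(-49))*63 = -49*√202*63 = -3087*√202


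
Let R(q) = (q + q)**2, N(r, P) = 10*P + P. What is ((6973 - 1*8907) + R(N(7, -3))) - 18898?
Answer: -16476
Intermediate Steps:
N(r, P) = 11*P
R(q) = 4*q**2 (R(q) = (2*q)**2 = 4*q**2)
((6973 - 1*8907) + R(N(7, -3))) - 18898 = ((6973 - 1*8907) + 4*(11*(-3))**2) - 18898 = ((6973 - 8907) + 4*(-33)**2) - 18898 = (-1934 + 4*1089) - 18898 = (-1934 + 4356) - 18898 = 2422 - 18898 = -16476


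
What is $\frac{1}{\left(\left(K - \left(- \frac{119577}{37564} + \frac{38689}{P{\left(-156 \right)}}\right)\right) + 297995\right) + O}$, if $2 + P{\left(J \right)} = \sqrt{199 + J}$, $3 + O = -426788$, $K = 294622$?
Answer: $\frac{9016579440394948}{1474993900503823848199} + \frac{54592271920144 \sqrt{43}}{1474993900503823848199} \approx 6.3557 \cdot 10^{-6}$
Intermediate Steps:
$O = -426791$ ($O = -3 - 426788 = -426791$)
$P{\left(J \right)} = -2 + \sqrt{199 + J}$
$\frac{1}{\left(\left(K - \left(- \frac{119577}{37564} + \frac{38689}{P{\left(-156 \right)}}\right)\right) + 297995\right) + O} = \frac{1}{\left(\left(294622 - \left(- \frac{119577}{37564} + \frac{38689}{-2 + \sqrt{199 - 156}}\right)\right) + 297995\right) - 426791} = \frac{1}{\left(\left(294622 - \left(- \frac{119577}{37564} + \frac{38689}{-2 + \sqrt{43}}\right)\right) + 297995\right) - 426791} = \frac{1}{\left(\left(294622 + \left(\frac{119577}{37564} - \frac{38689}{-2 + \sqrt{43}}\right)\right) + 297995\right) - 426791} = \frac{1}{\left(\left(\frac{11067300385}{37564} - \frac{38689}{-2 + \sqrt{43}}\right) + 297995\right) - 426791} = \frac{1}{\left(\frac{22261184565}{37564} - \frac{38689}{-2 + \sqrt{43}}\right) - 426791} = \frac{1}{\frac{6229207441}{37564} - \frac{38689}{-2 + \sqrt{43}}}$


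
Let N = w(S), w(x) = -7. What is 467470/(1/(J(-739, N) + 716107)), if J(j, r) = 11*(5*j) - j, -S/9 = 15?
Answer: 316103681470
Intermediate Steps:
S = -135 (S = -9*15 = -135)
N = -7
J(j, r) = 54*j (J(j, r) = 55*j - j = 54*j)
467470/(1/(J(-739, N) + 716107)) = 467470/(1/(54*(-739) + 716107)) = 467470/(1/(-39906 + 716107)) = 467470/(1/676201) = 467470*676201 = 316103681470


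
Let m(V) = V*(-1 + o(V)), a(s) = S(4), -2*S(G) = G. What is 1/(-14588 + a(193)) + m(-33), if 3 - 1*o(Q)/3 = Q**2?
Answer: 1569110729/14590 ≈ 1.0755e+5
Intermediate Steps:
o(Q) = 9 - 3*Q**2
S(G) = -G/2
a(s) = -2 (a(s) = -1/2*4 = -2)
m(V) = V*(8 - 3*V**2) (m(V) = V*(-1 + (9 - 3*V**2)) = V*(8 - 3*V**2))
1/(-14588 + a(193)) + m(-33) = 1/(-14588 - 2) - 33*(8 - 3*(-33)**2) = 1/(-14590) - 33*(8 - 3*1089) = -1/14590 - 33*(8 - 3267) = -1/14590 - 33*(-3259) = -1/14590 + 107547 = 1569110729/14590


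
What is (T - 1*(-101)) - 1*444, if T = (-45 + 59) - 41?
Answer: -370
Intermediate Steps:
T = -27 (T = 14 - 41 = -27)
(T - 1*(-101)) - 1*444 = (-27 - 1*(-101)) - 1*444 = (-27 + 101) - 444 = 74 - 444 = -370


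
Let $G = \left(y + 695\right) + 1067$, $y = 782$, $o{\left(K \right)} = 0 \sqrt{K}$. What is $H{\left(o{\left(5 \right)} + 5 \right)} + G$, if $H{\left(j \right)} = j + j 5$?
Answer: $2574$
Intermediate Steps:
$o{\left(K \right)} = 0$
$H{\left(j \right)} = 6 j$ ($H{\left(j \right)} = j + 5 j = 6 j$)
$G = 2544$ ($G = \left(782 + 695\right) + 1067 = 1477 + 1067 = 2544$)
$H{\left(o{\left(5 \right)} + 5 \right)} + G = 6 \left(0 + 5\right) + 2544 = 6 \cdot 5 + 2544 = 30 + 2544 = 2574$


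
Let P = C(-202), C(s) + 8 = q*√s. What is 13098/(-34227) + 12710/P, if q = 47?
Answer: -1554267166/2545815669 - 298685*I*√202/223141 ≈ -0.61052 - 19.024*I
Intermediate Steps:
C(s) = -8 + 47*√s
P = -8 + 47*I*√202 (P = -8 + 47*√(-202) = -8 + 47*(I*√202) = -8 + 47*I*√202 ≈ -8.0 + 668.0*I)
13098/(-34227) + 12710/P = 13098/(-34227) + 12710/(-8 + 47*I*√202) = 13098*(-1/34227) + 12710/(-8 + 47*I*√202) = -4366/11409 + 12710/(-8 + 47*I*√202)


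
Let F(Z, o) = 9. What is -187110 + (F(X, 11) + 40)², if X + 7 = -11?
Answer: -184709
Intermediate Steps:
X = -18 (X = -7 - 11 = -18)
-187110 + (F(X, 11) + 40)² = -187110 + (9 + 40)² = -187110 + 49² = -187110 + 2401 = -184709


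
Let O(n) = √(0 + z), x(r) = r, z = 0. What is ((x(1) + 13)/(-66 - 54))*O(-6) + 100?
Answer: 100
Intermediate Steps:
O(n) = 0 (O(n) = √(0 + 0) = √0 = 0)
((x(1) + 13)/(-66 - 54))*O(-6) + 100 = ((1 + 13)/(-66 - 54))*0 + 100 = (14/(-120))*0 + 100 = (14*(-1/120))*0 + 100 = -7/60*0 + 100 = 0 + 100 = 100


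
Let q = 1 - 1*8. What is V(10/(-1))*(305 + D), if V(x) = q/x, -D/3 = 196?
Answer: -1981/10 ≈ -198.10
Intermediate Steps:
D = -588 (D = -3*196 = -588)
q = -7 (q = 1 - 8 = -7)
V(x) = -7/x
V(10/(-1))*(305 + D) = (-7/(10/(-1)))*(305 - 588) = -7/(10*(-1))*(-283) = -7/(-10)*(-283) = -7*(-⅒)*(-283) = (7/10)*(-283) = -1981/10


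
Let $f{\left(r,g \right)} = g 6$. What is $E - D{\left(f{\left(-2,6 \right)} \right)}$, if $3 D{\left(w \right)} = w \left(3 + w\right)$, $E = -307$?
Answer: $-775$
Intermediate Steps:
$f{\left(r,g \right)} = 6 g$
$D{\left(w \right)} = \frac{w \left(3 + w\right)}{3}$
$E - D{\left(f{\left(-2,6 \right)} \right)} = -307 - \frac{6 \cdot 6 \left(3 + 6 \cdot 6\right)}{3} = -307 - \frac{1}{3} \cdot 36 \left(3 + 36\right) = -307 - \frac{1}{3} \cdot 36 \cdot 39 = -307 - 468 = -775$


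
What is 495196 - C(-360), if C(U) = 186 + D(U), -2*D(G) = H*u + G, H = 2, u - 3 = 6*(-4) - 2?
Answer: 494807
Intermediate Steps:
u = -23 (u = 3 + (6*(-4) - 2) = 3 + (-24 - 2) = 3 - 26 = -23)
D(G) = 23 - G/2 (D(G) = -(2*(-23) + G)/2 = -(-46 + G)/2 = 23 - G/2)
C(U) = 209 - U/2 (C(U) = 186 + (23 - U/2) = 209 - U/2)
495196 - C(-360) = 495196 - (209 - 1/2*(-360)) = 495196 - (209 + 180) = 495196 - 1*389 = 495196 - 389 = 494807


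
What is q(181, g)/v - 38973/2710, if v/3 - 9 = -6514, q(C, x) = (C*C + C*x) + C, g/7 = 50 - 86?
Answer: -145244479/10577130 ≈ -13.732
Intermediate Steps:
g = -252 (g = 7*(50 - 86) = 7*(-36) = -252)
q(C, x) = C + C² + C*x (q(C, x) = (C² + C*x) + C = C + C² + C*x)
v = -19515 (v = 27 + 3*(-6514) = 27 - 19542 = -19515)
q(181, g)/v - 38973/2710 = (181*(1 + 181 - 252))/(-19515) - 38973/2710 = (181*(-70))*(-1/19515) - 38973*1/2710 = -12670*(-1/19515) - 38973/2710 = 2534/3903 - 38973/2710 = -145244479/10577130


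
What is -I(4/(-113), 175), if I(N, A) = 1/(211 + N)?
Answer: -113/23839 ≈ -0.0047401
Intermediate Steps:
-I(4/(-113), 175) = -1/(211 + 4/(-113)) = -1/(211 + 4*(-1/113)) = -1/(211 - 4/113) = -1/23839/113 = -1*113/23839 = -113/23839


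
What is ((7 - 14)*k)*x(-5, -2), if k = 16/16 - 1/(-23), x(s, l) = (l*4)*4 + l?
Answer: 5712/23 ≈ 248.35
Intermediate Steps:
x(s, l) = 17*l (x(s, l) = (4*l)*4 + l = 16*l + l = 17*l)
k = 24/23 (k = 16*(1/16) - 1*(-1/23) = 1 + 1/23 = 24/23 ≈ 1.0435)
((7 - 14)*k)*x(-5, -2) = ((7 - 14)*(24/23))*(17*(-2)) = -7*24/23*(-34) = -168/23*(-34) = 5712/23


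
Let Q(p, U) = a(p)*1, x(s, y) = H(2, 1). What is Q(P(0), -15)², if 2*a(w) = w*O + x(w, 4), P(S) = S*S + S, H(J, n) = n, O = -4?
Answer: ¼ ≈ 0.25000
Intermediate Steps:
x(s, y) = 1
P(S) = S + S² (P(S) = S² + S = S + S²)
a(w) = ½ - 2*w (a(w) = (w*(-4) + 1)/2 = (-4*w + 1)/2 = (1 - 4*w)/2 = ½ - 2*w)
Q(p, U) = ½ - 2*p (Q(p, U) = (½ - 2*p)*1 = ½ - 2*p)
Q(P(0), -15)² = (½ - 0*(1 + 0))² = (½ - 0)² = (½ - 2*0)² = (½ + 0)² = (½)² = ¼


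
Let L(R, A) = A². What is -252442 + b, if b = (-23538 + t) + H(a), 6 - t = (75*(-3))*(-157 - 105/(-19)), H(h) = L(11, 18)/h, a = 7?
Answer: -41231236/133 ≈ -3.1001e+5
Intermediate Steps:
H(h) = 324/h (H(h) = 18²/h = 324/h)
t = -647436/19 (t = 6 - 75*(-3)*(-157 - 105/(-19)) = 6 - (-225)*(-157 - 105*(-1/19)) = 6 - (-225)*(-157 + 105/19) = 6 - (-225)*(-2878)/19 = 6 - 1*647550/19 = 6 - 647550/19 = -647436/19 ≈ -34076.)
b = -7656450/133 (b = (-23538 - 647436/19) + 324/7 = -1094658/19 + 324*(⅐) = -1094658/19 + 324/7 = -7656450/133 ≈ -57567.)
-252442 + b = -252442 - 7656450/133 = -41231236/133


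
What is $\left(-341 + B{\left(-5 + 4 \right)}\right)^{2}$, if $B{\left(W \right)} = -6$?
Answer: $120409$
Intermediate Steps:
$\left(-341 + B{\left(-5 + 4 \right)}\right)^{2} = \left(-341 - 6\right)^{2} = \left(-347\right)^{2} = 120409$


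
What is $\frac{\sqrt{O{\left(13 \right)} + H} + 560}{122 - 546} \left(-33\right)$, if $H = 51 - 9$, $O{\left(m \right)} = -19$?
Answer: $\frac{2310}{53} + \frac{33 \sqrt{23}}{424} \approx 43.958$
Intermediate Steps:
$H = 42$ ($H = 51 - 9 = 42$)
$\frac{\sqrt{O{\left(13 \right)} + H} + 560}{122 - 546} \left(-33\right) = \frac{\sqrt{-19 + 42} + 560}{122 - 546} \left(-33\right) = \frac{\sqrt{23} + 560}{-424} \left(-33\right) = \left(560 + \sqrt{23}\right) \left(- \frac{1}{424}\right) \left(-33\right) = \left(- \frac{70}{53} - \frac{\sqrt{23}}{424}\right) \left(-33\right) = \frac{2310}{53} + \frac{33 \sqrt{23}}{424}$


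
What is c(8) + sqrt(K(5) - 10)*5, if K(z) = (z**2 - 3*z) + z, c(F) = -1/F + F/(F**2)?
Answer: 5*sqrt(5) ≈ 11.180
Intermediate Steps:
c(F) = 0 (c(F) = -1/F + F/F**2 = -1/F + 1/F = 0)
K(z) = z**2 - 2*z
c(8) + sqrt(K(5) - 10)*5 = 0 + sqrt(5*(-2 + 5) - 10)*5 = 0 + sqrt(5*3 - 10)*5 = 0 + sqrt(15 - 10)*5 = 0 + sqrt(5)*5 = 0 + 5*sqrt(5) = 5*sqrt(5)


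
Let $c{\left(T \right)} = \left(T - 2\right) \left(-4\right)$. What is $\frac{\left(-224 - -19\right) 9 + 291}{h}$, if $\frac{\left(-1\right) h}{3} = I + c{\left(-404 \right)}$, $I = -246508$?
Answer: $- \frac{259}{122442} \approx -0.0021153$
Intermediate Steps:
$c{\left(T \right)} = 8 - 4 T$ ($c{\left(T \right)} = \left(-2 + T\right) \left(-4\right) = 8 - 4 T$)
$h = 734652$ ($h = - 3 \left(-246508 + \left(8 - -1616\right)\right) = - 3 \left(-246508 + \left(8 + 1616\right)\right) = - 3 \left(-246508 + 1624\right) = \left(-3\right) \left(-244884\right) = 734652$)
$\frac{\left(-224 - -19\right) 9 + 291}{h} = \frac{\left(-224 - -19\right) 9 + 291}{734652} = \left(\left(-224 + 19\right) 9 + 291\right) \frac{1}{734652} = \left(\left(-205\right) 9 + 291\right) \frac{1}{734652} = \left(-1845 + 291\right) \frac{1}{734652} = \left(-1554\right) \frac{1}{734652} = - \frac{259}{122442}$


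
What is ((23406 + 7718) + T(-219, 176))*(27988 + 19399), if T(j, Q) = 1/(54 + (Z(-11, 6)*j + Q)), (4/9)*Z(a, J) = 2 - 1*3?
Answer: 4263857997856/2891 ≈ 1.4749e+9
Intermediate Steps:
Z(a, J) = -9/4 (Z(a, J) = 9*(2 - 1*3)/4 = 9*(2 - 3)/4 = (9/4)*(-1) = -9/4)
T(j, Q) = 1/(54 + Q - 9*j/4) (T(j, Q) = 1/(54 + (-9*j/4 + Q)) = 1/(54 + (Q - 9*j/4)) = 1/(54 + Q - 9*j/4))
((23406 + 7718) + T(-219, 176))*(27988 + 19399) = ((23406 + 7718) + 4/(216 - 9*(-219) + 4*176))*(27988 + 19399) = (31124 + 4/(216 + 1971 + 704))*47387 = (31124 + 4/2891)*47387 = (89979488/2891)*47387 = 4263857997856/2891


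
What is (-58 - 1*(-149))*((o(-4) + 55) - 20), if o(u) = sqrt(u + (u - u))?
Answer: 3185 + 182*I ≈ 3185.0 + 182.0*I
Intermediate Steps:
o(u) = sqrt(u) (o(u) = sqrt(u + 0) = sqrt(u))
(-58 - 1*(-149))*((o(-4) + 55) - 20) = (-58 - 1*(-149))*((sqrt(-4) + 55) - 20) = (-58 + 149)*((2*I + 55) - 20) = 91*((55 + 2*I) - 20) = 91*(35 + 2*I) = 3185 + 182*I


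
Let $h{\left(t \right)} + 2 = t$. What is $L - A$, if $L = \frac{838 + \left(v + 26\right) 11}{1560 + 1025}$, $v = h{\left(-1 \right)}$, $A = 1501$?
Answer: $- \frac{3878994}{2585} \approx -1500.6$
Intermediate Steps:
$h{\left(t \right)} = -2 + t$
$v = -3$ ($v = -2 - 1 = -3$)
$L = \frac{1091}{2585}$ ($L = \frac{838 + \left(-3 + 26\right) 11}{1560 + 1025} = \frac{838 + 23 \cdot 11}{2585} = \left(838 + 253\right) \frac{1}{2585} = 1091 \cdot \frac{1}{2585} = \frac{1091}{2585} \approx 0.42205$)
$L - A = \frac{1091}{2585} - 1501 = - \frac{3878994}{2585}$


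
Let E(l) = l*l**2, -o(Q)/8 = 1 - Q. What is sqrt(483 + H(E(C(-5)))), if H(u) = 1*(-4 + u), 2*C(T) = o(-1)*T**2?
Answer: I*sqrt(7999521) ≈ 2828.3*I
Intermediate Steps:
o(Q) = -8 + 8*Q (o(Q) = -8*(1 - Q) = -8 + 8*Q)
C(T) = -8*T**2 (C(T) = ((-8 + 8*(-1))*T**2)/2 = ((-8 - 8)*T**2)/2 = (-16*T**2)/2 = -8*T**2)
E(l) = l**3
H(u) = -4 + u
sqrt(483 + H(E(C(-5)))) = sqrt(483 + (-4 + (-8*(-5)**2)**3)) = sqrt(483 + (-4 + (-8*25)**3)) = sqrt(483 + (-4 + (-200)**3)) = sqrt(483 + (-4 - 8000000)) = sqrt(483 - 8000004) = sqrt(-7999521) = I*sqrt(7999521)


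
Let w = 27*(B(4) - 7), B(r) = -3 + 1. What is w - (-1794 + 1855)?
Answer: -304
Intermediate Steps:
B(r) = -2
w = -243 (w = 27*(-2 - 7) = 27*(-9) = -243)
w - (-1794 + 1855) = -243 - (-1794 + 1855) = -243 - 1*61 = -243 - 61 = -304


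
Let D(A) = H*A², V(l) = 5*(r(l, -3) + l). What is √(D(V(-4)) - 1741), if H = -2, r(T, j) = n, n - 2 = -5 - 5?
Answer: I*√8941 ≈ 94.557*I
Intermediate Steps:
n = -8 (n = 2 + (-5 - 5) = 2 - 10 = -8)
r(T, j) = -8
V(l) = -40 + 5*l (V(l) = 5*(-8 + l) = -40 + 5*l)
D(A) = -2*A²
√(D(V(-4)) - 1741) = √(-2*(-40 + 5*(-4))² - 1741) = √(-2*(-40 - 20)² - 1741) = √(-2*(-60)² - 1741) = √(-2*3600 - 1741) = √(-7200 - 1741) = √(-8941) = I*√8941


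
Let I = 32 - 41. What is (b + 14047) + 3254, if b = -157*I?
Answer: 18714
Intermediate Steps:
I = -9
b = 1413 (b = -157*(-9) = 1413)
(b + 14047) + 3254 = (1413 + 14047) + 3254 = 15460 + 3254 = 18714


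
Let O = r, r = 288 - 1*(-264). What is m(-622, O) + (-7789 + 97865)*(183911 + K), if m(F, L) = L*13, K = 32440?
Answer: 19488039852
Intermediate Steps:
r = 552 (r = 288 + 264 = 552)
O = 552
m(F, L) = 13*L
m(-622, O) + (-7789 + 97865)*(183911 + K) = 13*552 + (-7789 + 97865)*(183911 + 32440) = 7176 + 90076*216351 = 7176 + 19488032676 = 19488039852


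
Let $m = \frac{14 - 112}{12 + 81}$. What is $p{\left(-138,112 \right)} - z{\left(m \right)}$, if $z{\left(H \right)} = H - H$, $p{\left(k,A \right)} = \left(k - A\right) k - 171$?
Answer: $34329$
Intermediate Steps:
$m = - \frac{98}{93} \approx -1.0538$
$p{\left(k,A \right)} = -171 + k \left(k - A\right)$ ($p{\left(k,A \right)} = k \left(k - A\right) - 171 = -171 + k \left(k - A\right)$)
$z{\left(H \right)} = 0$
$p{\left(-138,112 \right)} - z{\left(m \right)} = \left(-171 + \left(-138\right)^{2} - 112 \left(-138\right)\right) - 0 = \left(-171 + 19044 + 15456\right) + 0 = 34329 + 0 = 34329$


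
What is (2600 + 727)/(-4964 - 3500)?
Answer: -3327/8464 ≈ -0.39308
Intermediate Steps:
(2600 + 727)/(-4964 - 3500) = 3327/(-8464) = 3327*(-1/8464) = -3327/8464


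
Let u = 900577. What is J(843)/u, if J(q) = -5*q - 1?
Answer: -4216/900577 ≈ -0.0046814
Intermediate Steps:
J(q) = -1 - 5*q
J(843)/u = (-1 - 5*843)/900577 = (-1 - 4215)*(1/900577) = -4216*1/900577 = -4216/900577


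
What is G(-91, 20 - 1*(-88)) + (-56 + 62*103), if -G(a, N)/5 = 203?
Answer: 5315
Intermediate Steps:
G(a, N) = -1015 (G(a, N) = -5*203 = -1015)
G(-91, 20 - 1*(-88)) + (-56 + 62*103) = -1015 + (-56 + 62*103) = -1015 + (-56 + 6386) = -1015 + 6330 = 5315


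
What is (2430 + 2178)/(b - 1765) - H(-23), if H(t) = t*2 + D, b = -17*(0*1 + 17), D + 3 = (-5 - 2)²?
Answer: -2304/1027 ≈ -2.2434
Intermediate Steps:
D = 46 (D = -3 + (-5 - 2)² = -3 + (-7)² = -3 + 49 = 46)
b = -289 (b = -17*(0 + 17) = -17*17 = -289)
H(t) = 46 + 2*t (H(t) = t*2 + 46 = 2*t + 46 = 46 + 2*t)
(2430 + 2178)/(b - 1765) - H(-23) = (2430 + 2178)/(-289 - 1765) - (46 + 2*(-23)) = 4608/(-2054) - (46 - 46) = 4608*(-1/2054) - 1*0 = -2304/1027 + 0 = -2304/1027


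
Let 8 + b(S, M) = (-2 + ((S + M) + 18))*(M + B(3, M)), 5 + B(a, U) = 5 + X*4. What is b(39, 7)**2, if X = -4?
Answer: 320356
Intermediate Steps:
B(a, U) = -16 (B(a, U) = -5 + (5 - 4*4) = -5 + (5 - 16) = -5 - 11 = -16)
b(S, M) = -8 + (-16 + M)*(16 + M + S) (b(S, M) = -8 + (-2 + ((S + M) + 18))*(M - 16) = -8 + (-2 + ((M + S) + 18))*(-16 + M) = -8 + (-2 + (18 + M + S))*(-16 + M) = -8 + (16 + M + S)*(-16 + M) = -8 + (-16 + M)*(16 + M + S))
b(39, 7)**2 = (-264 + 7**2 - 16*39 + 7*39)**2 = (-264 + 49 - 624 + 273)**2 = (-566)**2 = 320356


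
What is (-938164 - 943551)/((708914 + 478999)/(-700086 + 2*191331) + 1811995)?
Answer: -199100500720/191723170989 ≈ -1.0385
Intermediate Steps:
(-938164 - 943551)/((708914 + 478999)/(-700086 + 2*191331) + 1811995) = -1881715/(1187913/(-700086 + 382662) + 1811995) = -1881715/(1187913/(-317424) + 1811995) = -1881715/(1187913*(-1/317424) + 1811995) = -1881715/(-395971/105808 + 1811995) = -1881715/191723170989/105808 = -1881715*105808/191723170989 = -199100500720/191723170989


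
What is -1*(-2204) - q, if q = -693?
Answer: 2897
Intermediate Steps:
-1*(-2204) - q = -1*(-2204) - 1*(-693) = 2204 + 693 = 2897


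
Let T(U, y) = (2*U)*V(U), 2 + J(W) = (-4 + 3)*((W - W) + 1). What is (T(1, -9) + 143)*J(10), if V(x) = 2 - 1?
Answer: -435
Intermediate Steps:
V(x) = 1
J(W) = -3 (J(W) = -2 + (-4 + 3)*((W - W) + 1) = -2 - (0 + 1) = -2 - 1*1 = -2 - 1 = -3)
T(U, y) = 2*U (T(U, y) = (2*U)*1 = 2*U)
(T(1, -9) + 143)*J(10) = (2*1 + 143)*(-3) = (2 + 143)*(-3) = 145*(-3) = -435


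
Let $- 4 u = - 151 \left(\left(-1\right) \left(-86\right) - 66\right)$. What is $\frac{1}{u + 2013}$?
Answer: $\frac{1}{2768} \approx 0.00036127$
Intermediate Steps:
$u = 755$ ($u = - \frac{\left(-151\right) \left(\left(-1\right) \left(-86\right) - 66\right)}{4} = - \frac{\left(-151\right) \left(86 - 66\right)}{4} = - \frac{\left(-151\right) 20}{4} = \left(- \frac{1}{4}\right) \left(-3020\right) = 755$)
$\frac{1}{u + 2013} = \frac{1}{755 + 2013} = \frac{1}{2768}$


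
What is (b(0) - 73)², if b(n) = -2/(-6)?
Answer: 47524/9 ≈ 5280.4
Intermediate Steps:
b(n) = ⅓ (b(n) = -2*(-⅙) = ⅓)
(b(0) - 73)² = (⅓ - 73)² = (-218/3)² = 47524/9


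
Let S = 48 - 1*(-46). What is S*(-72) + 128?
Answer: -6640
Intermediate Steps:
S = 94 (S = 48 + 46 = 94)
S*(-72) + 128 = 94*(-72) + 128 = -6768 + 128 = -6640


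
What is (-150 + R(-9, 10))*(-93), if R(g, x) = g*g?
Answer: 6417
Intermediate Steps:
R(g, x) = g**2
(-150 + R(-9, 10))*(-93) = (-150 + (-9)**2)*(-93) = (-150 + 81)*(-93) = -69*(-93) = 6417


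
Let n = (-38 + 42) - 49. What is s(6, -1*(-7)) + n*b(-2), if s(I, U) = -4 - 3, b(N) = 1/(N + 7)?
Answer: -16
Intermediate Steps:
b(N) = 1/(7 + N)
n = -45 (n = 4 - 49 = -45)
s(I, U) = -7
s(6, -1*(-7)) + n*b(-2) = -7 - 45/(7 - 2) = -7 - 45/5 = -7 - 45*1/5 = -7 - 9 = -16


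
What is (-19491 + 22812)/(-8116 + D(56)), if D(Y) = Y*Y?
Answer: -1107/1660 ≈ -0.66687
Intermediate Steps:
D(Y) = Y²
(-19491 + 22812)/(-8116 + D(56)) = (-19491 + 22812)/(-8116 + 56²) = 3321/(-8116 + 3136) = 3321/(-4980) = 3321*(-1/4980) = -1107/1660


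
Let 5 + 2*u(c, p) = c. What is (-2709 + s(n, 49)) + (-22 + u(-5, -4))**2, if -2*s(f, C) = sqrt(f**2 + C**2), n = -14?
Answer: -1980 - 7*sqrt(53)/2 ≈ -2005.5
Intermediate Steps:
s(f, C) = -sqrt(C**2 + f**2)/2 (s(f, C) = -sqrt(f**2 + C**2)/2 = -sqrt(C**2 + f**2)/2)
u(c, p) = -5/2 + c/2
(-2709 + s(n, 49)) + (-22 + u(-5, -4))**2 = (-2709 - sqrt(49**2 + (-14)**2)/2) + (-22 + (-5/2 + (1/2)*(-5)))**2 = (-2709 - sqrt(2401 + 196)/2) + (-22 + (-5/2 - 5/2))**2 = (-2709 - 7*sqrt(53)/2) + (-22 - 5)**2 = (-2709 - 7*sqrt(53)/2) + (-27)**2 = (-2709 - 7*sqrt(53)/2) + 729 = -1980 - 7*sqrt(53)/2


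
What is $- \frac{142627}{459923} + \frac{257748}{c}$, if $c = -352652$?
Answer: $- \frac{42210482552}{40548191449} \approx -1.041$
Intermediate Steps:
$- \frac{142627}{459923} + \frac{257748}{c} = - \frac{142627}{459923} + \frac{257748}{-352652} = \left(-142627\right) \frac{1}{459923} + 257748 \left(- \frac{1}{352652}\right) = - \frac{142627}{459923} - \frac{64437}{88163} = - \frac{42210482552}{40548191449}$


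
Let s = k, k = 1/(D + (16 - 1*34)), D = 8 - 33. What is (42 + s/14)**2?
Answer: 639230089/362404 ≈ 1763.9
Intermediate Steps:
D = -25
k = -1/43 (k = 1/(-25 + (16 - 1*34)) = 1/(-25 + (16 - 34)) = 1/(-25 - 18) = 1/(-43) = -1/43 ≈ -0.023256)
s = -1/43 ≈ -0.023256
(42 + s/14)**2 = (42 - 1/43/14)**2 = (42 - 1/43*1/14)**2 = (42 - 1/602)**2 = (25283/602)**2 = 639230089/362404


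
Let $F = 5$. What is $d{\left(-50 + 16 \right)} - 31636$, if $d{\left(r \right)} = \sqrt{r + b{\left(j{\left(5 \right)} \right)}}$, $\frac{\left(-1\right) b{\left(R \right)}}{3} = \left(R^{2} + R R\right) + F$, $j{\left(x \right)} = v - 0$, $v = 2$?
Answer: $-31636 + i \sqrt{73} \approx -31636.0 + 8.544 i$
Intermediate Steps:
$j{\left(x \right)} = 2$ ($j{\left(x \right)} = 2 - 0 = 2 + 0 = 2$)
$b{\left(R \right)} = -15 - 6 R^{2}$ ($b{\left(R \right)} = - 3 \left(\left(R^{2} + R R\right) + 5\right) = - 3 \left(\left(R^{2} + R^{2}\right) + 5\right) = - 3 \left(2 R^{2} + 5\right) = - 3 \left(5 + 2 R^{2}\right) = -15 - 6 R^{2}$)
$d{\left(r \right)} = \sqrt{-39 + r}$ ($d{\left(r \right)} = \sqrt{r - \left(15 + 6 \cdot 2^{2}\right)} = \sqrt{r - 39} = \sqrt{-39 + r}$)
$d{\left(-50 + 16 \right)} - 31636 = \sqrt{-39 + \left(-50 + 16\right)} - 31636 = \sqrt{-39 - 34} - 31636 = \sqrt{-73} - 31636 = i \sqrt{73} - 31636 = -31636 + i \sqrt{73}$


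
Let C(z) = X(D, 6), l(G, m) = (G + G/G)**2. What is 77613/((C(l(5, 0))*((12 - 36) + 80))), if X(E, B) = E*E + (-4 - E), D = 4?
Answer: 77613/448 ≈ 173.24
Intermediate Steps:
l(G, m) = (1 + G)**2 (l(G, m) = (G + 1)**2 = (1 + G)**2)
X(E, B) = -4 + E**2 - E (X(E, B) = E**2 + (-4 - E) = -4 + E**2 - E)
C(z) = 8 (C(z) = -4 + 4**2 - 1*4 = -4 + 16 - 4 = 8)
77613/((C(l(5, 0))*((12 - 36) + 80))) = 77613/((8*((12 - 36) + 80))) = 77613/((8*(-24 + 80))) = 77613/((8*56)) = 77613/448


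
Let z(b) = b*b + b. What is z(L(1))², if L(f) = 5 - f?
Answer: 400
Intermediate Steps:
z(b) = b + b² (z(b) = b² + b = b + b²)
z(L(1))² = ((5 - 1*1)*(1 + (5 - 1*1)))² = ((5 - 1)*(1 + (5 - 1)))² = (4*(1 + 4))² = (4*5)² = 20² = 400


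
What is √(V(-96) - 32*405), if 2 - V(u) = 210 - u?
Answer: 4*I*√829 ≈ 115.17*I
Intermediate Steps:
V(u) = -208 + u (V(u) = 2 - (210 - u) = 2 + (-210 + u) = -208 + u)
√(V(-96) - 32*405) = √((-208 - 96) - 32*405) = √(-304 - 12960) = √(-13264) = 4*I*√829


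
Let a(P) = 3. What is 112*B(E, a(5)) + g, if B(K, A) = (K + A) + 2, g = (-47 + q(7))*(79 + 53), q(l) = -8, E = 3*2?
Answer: -6028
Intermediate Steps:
E = 6
g = -7260 (g = (-47 - 8)*(79 + 53) = -55*132 = -7260)
B(K, A) = 2 + A + K (B(K, A) = (A + K) + 2 = 2 + A + K)
112*B(E, a(5)) + g = 112*(2 + 3 + 6) - 7260 = 112*11 - 7260 = 1232 - 7260 = -6028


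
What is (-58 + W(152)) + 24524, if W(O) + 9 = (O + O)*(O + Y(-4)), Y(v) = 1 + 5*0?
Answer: 70969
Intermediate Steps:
Y(v) = 1 (Y(v) = 1 + 0 = 1)
W(O) = -9 + 2*O*(1 + O) (W(O) = -9 + (O + O)*(O + 1) = -9 + (2*O)*(1 + O) = -9 + 2*O*(1 + O))
(-58 + W(152)) + 24524 = (-58 + (-9 + 2*152 + 2*152**2)) + 24524 = (-58 + (-9 + 304 + 2*23104)) + 24524 = (-58 + (-9 + 304 + 46208)) + 24524 = (-58 + 46503) + 24524 = 46445 + 24524 = 70969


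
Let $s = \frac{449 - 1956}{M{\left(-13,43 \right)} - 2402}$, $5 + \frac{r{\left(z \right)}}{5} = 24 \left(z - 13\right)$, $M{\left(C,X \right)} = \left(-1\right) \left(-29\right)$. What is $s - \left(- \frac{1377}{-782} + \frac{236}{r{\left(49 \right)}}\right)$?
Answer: $- \frac{553578133}{468833610} \approx -1.1808$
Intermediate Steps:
$M{\left(C,X \right)} = 29$
$r{\left(z \right)} = -1585 + 120 z$ ($r{\left(z \right)} = -25 + 5 \cdot 24 \left(z - 13\right) = -25 + 5 \cdot 24 \left(-13 + z\right) = -25 + 5 \left(-312 + 24 z\right) = -25 + \left(-1560 + 120 z\right) = -1585 + 120 z$)
$s = \frac{1507}{2373}$ ($s = \frac{449 - 1956}{29 - 2402} = - \frac{1507}{-2373} = \left(-1507\right) \left(- \frac{1}{2373}\right) = \frac{1507}{2373} \approx 0.63506$)
$s - \left(- \frac{1377}{-782} + \frac{236}{r{\left(49 \right)}}\right) = \frac{1507}{2373} - \left(- \frac{1377}{-782} + \frac{236}{-1585 + 120 \cdot 49}\right) = \frac{1507}{2373} - \left(\left(-1377\right) \left(- \frac{1}{782}\right) + \frac{236}{-1585 + 5880}\right) = \frac{1507}{2373} - \left(\frac{81}{46} + \frac{236}{4295}\right) = \frac{1507}{2373} - \frac{358751}{197570} = - \frac{553578133}{468833610}$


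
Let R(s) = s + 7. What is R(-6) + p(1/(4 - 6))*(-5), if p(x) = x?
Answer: 7/2 ≈ 3.5000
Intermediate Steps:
R(s) = 7 + s
R(-6) + p(1/(4 - 6))*(-5) = (7 - 6) - 5/(4 - 6) = 1 - 5/(-2) = 1 - ½*(-5) = 1 + 5/2 = 7/2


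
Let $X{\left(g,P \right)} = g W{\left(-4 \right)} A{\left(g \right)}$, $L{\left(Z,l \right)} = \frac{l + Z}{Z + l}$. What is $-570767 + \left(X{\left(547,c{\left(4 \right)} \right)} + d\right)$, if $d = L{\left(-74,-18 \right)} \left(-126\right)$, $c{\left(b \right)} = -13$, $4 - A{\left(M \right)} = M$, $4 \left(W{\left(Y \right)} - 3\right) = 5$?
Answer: $- \frac{7332929}{4} \approx -1.8332 \cdot 10^{6}$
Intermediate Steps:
$W{\left(Y \right)} = \frac{17}{4}$ ($W{\left(Y \right)} = 3 + \frac{1}{4} \cdot 5 = 3 + \frac{5}{4} = \frac{17}{4}$)
$L{\left(Z,l \right)} = 1$ ($L{\left(Z,l \right)} = \frac{Z + l}{Z + l} = 1$)
$A{\left(M \right)} = 4 - M$
$X{\left(g,P \right)} = \frac{17 g \left(4 - g\right)}{4}$ ($X{\left(g,P \right)} = g \frac{17}{4} \left(4 - g\right) = \frac{17 g}{4} \left(4 - g\right) = \frac{17 g \left(4 - g\right)}{4}$)
$d = -126$ ($d = 1 \left(-126\right) = -126$)
$-570767 + \left(X{\left(547,c{\left(4 \right)} \right)} + d\right) = -570767 + \left(\frac{17}{4} \cdot 547 \left(4 - 547\right) - 126\right) = -570767 + \left(\frac{17}{4} \cdot 547 \left(-543\right) - 126\right) = -570767 - \frac{5049861}{4} = - \frac{7332929}{4}$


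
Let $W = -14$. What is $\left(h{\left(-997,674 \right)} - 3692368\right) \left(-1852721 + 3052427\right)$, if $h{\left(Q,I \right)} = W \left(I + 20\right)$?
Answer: $-4441412387304$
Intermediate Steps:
$h{\left(Q,I \right)} = -280 - 14 I$ ($h{\left(Q,I \right)} = - 14 \left(I + 20\right) = - 14 \left(20 + I\right) = -280 - 14 I$)
$\left(h{\left(-997,674 \right)} - 3692368\right) \left(-1852721 + 3052427\right) = \left(\left(-280 - 9436\right) - 3692368\right) \left(-1852721 + 3052427\right) = \left(\left(-280 - 9436\right) - 3692368\right) 1199706 = \left(-9716 - 3692368\right) 1199706 = \left(-3702084\right) 1199706 = -4441412387304$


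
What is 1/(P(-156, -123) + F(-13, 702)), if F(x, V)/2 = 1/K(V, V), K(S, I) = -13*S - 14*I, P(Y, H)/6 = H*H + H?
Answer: 9477/853271171 ≈ 1.1107e-5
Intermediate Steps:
P(Y, H) = 6*H + 6*H**2 (P(Y, H) = 6*(H*H + H) = 6*(H**2 + H) = 6*(H + H**2) = 6*H + 6*H**2)
K(S, I) = -14*I - 13*S
F(x, V) = -2/(27*V) (F(x, V) = 2/(-14*V - 13*V) = 2/((-27*V)) = 2*(-1/(27*V)) = -2/(27*V))
1/(P(-156, -123) + F(-13, 702)) = 1/(6*(-123)*(1 - 123) - 2/27/702) = 1/(6*(-123)*(-122) - 2/27*1/702) = 1/(90036 - 1/9477) = 1/(853271171/9477) = 9477/853271171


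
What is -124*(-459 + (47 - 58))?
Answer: 58280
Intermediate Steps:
-124*(-459 + (47 - 58)) = -124*(-459 - 11) = -124*(-470) = 58280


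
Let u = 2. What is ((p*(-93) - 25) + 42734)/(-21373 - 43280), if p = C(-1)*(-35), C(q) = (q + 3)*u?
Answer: -2423/2811 ≈ -0.86197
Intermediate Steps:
C(q) = 6 + 2*q (C(q) = (q + 3)*2 = (3 + q)*2 = 6 + 2*q)
p = -140 (p = (6 + 2*(-1))*(-35) = (6 - 2)*(-35) = 4*(-35) = -140)
((p*(-93) - 25) + 42734)/(-21373 - 43280) = ((-140*(-93) - 25) + 42734)/(-21373 - 43280) = ((13020 - 25) + 42734)/(-64653) = (12995 + 42734)*(-1/64653) = 55729*(-1/64653) = -2423/2811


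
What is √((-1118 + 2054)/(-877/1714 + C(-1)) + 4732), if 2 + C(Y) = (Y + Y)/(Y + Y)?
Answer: 2*√6902623507/2591 ≈ 64.131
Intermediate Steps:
C(Y) = -1 (C(Y) = -2 + (Y + Y)/(Y + Y) = -2 + (2*Y)/((2*Y)) = -2 + (2*Y)*(1/(2*Y)) = -2 + 1 = -1)
√((-1118 + 2054)/(-877/1714 + C(-1)) + 4732) = √((-1118 + 2054)/(-877/1714 - 1) + 4732) = √(936/(-877*1/1714 - 1) + 4732) = √(936/(-877/1714 - 1) + 4732) = √(936/(-2591/1714) + 4732) = √(936*(-1714/2591) + 4732) = √(-1604304/2591 + 4732) = √(10656308/2591) = 2*√6902623507/2591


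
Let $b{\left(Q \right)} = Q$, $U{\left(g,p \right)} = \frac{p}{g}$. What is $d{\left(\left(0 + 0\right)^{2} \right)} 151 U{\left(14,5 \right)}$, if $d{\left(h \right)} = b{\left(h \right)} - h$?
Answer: $0$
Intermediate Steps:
$d{\left(h \right)} = 0$ ($d{\left(h \right)} = h - h = 0$)
$d{\left(\left(0 + 0\right)^{2} \right)} 151 U{\left(14,5 \right)} = 0 \cdot 151 \cdot \frac{5}{14} = 0 \cdot 5 \cdot \frac{1}{14} = 0 \cdot \frac{5}{14} = 0$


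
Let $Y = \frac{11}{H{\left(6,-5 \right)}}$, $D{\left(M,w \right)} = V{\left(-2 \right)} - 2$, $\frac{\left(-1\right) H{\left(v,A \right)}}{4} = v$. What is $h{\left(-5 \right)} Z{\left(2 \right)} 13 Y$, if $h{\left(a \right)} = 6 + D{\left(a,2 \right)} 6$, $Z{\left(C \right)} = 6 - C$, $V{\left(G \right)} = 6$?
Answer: $-715$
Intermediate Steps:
$H{\left(v,A \right)} = - 4 v$
$D{\left(M,w \right)} = 4$ ($D{\left(M,w \right)} = 6 - 2 = 4$)
$Y = - \frac{11}{24}$ ($Y = \frac{11}{\left(-4\right) 6} = \frac{11}{-24} = 11 \left(- \frac{1}{24}\right) = - \frac{11}{24} \approx -0.45833$)
$h{\left(a \right)} = 30$ ($h{\left(a \right)} = 6 + 4 \cdot 6 = 6 + 24 = 30$)
$h{\left(-5 \right)} Z{\left(2 \right)} 13 Y = 30 \left(6 - 2\right) 13 \left(- \frac{11}{24}\right) = 30 \cdot 4 \cdot 13 \left(- \frac{11}{24}\right) = 120 \cdot 13 \left(- \frac{11}{24}\right) = 1560 \left(- \frac{11}{24}\right) = -715$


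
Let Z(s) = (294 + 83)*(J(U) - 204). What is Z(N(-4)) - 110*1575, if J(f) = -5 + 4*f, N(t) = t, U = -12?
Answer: -270139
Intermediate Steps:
Z(s) = -96889 (Z(s) = (294 + 83)*((-5 + 4*(-12)) - 204) = 377*((-5 - 48) - 204) = 377*(-53 - 204) = 377*(-257) = -96889)
Z(N(-4)) - 110*1575 = -96889 - 110*1575 = -96889 - 173250 = -270139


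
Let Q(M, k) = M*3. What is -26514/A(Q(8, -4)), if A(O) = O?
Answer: -4419/4 ≈ -1104.8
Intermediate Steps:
Q(M, k) = 3*M
-26514/A(Q(8, -4)) = -26514/(3*8) = -26514/24 = -26514*1/24 = -4419/4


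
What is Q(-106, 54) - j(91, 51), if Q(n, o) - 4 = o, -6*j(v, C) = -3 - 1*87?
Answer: 43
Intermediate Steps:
j(v, C) = 15 (j(v, C) = -(-3 - 1*87)/6 = -(-3 - 87)/6 = -⅙*(-90) = 15)
Q(n, o) = 4 + o
Q(-106, 54) - j(91, 51) = (4 + 54) - 1*15 = 58 - 15 = 43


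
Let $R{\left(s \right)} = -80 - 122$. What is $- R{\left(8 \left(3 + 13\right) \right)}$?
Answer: $202$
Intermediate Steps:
$R{\left(s \right)} = -202$ ($R{\left(s \right)} = -80 - 122 = -202$)
$- R{\left(8 \left(3 + 13\right) \right)} = \left(-1\right) \left(-202\right) = 202$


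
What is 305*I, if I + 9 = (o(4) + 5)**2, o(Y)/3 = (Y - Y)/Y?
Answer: 4880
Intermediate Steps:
o(Y) = 0 (o(Y) = 3*((Y - Y)/Y) = 3*(0/Y) = 3*0 = 0)
I = 16 (I = -9 + (0 + 5)**2 = -9 + 5**2 = -9 + 25 = 16)
305*I = 305*16 = 4880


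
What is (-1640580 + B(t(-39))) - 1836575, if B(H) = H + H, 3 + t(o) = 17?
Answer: -3477127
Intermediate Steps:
t(o) = 14 (t(o) = -3 + 17 = 14)
B(H) = 2*H
(-1640580 + B(t(-39))) - 1836575 = (-1640580 + 2*14) - 1836575 = (-1640580 + 28) - 1836575 = -1640552 - 1836575 = -3477127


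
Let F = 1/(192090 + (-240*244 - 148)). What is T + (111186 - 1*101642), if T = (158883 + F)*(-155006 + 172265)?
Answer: 365756284484321/133382 ≈ 2.7422e+9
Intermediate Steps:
F = 1/133382 (F = 1/(192090 + (-58560 - 148)) = 1/(192090 - 58708) = 1/133382 ≈ 7.4973e-6)
T = 365755011486513/133382 (T = (158883 + 1/133382)*(-155006 + 172265) = (21192132307/133382)*17259 = 365755011486513/133382 ≈ 2.7422e+9)
T + (111186 - 1*101642) = 365755011486513/133382 + (111186 - 1*101642) = 365755011486513/133382 + (111186 - 101642) = 365755011486513/133382 + 9544 = 365756284484321/133382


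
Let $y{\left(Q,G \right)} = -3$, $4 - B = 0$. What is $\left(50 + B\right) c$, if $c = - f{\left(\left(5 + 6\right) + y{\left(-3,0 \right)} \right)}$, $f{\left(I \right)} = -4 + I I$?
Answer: $-3240$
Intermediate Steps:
$B = 4$ ($B = 4 - 0 = 4 + 0 = 4$)
$f{\left(I \right)} = -4 + I^{2}$
$c = -60$ ($c = - (-4 + \left(\left(5 + 6\right) - 3\right)^{2}) = - (-4 + \left(11 - 3\right)^{2}) = - (-4 + 8^{2}) = - (-4 + 64) = \left(-1\right) 60 = -60$)
$\left(50 + B\right) c = \left(50 + 4\right) \left(-60\right) = 54 \left(-60\right) = -3240$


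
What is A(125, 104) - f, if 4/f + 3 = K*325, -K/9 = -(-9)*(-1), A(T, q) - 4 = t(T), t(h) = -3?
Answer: 13159/13161 ≈ 0.99985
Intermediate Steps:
A(T, q) = 1 (A(T, q) = 4 - 3 = 1)
K = 81 (K = -(-81)*(-1*(-1)) = -(-81) = -9*(-9) = 81)
f = 2/13161 (f = 4/(-3 + 81*325) = 4/(-3 + 26325) = 4/26322 = 4*(1/26322) = 2/13161 ≈ 0.00015196)
A(125, 104) - f = 1 - 1*2/13161 = 1 - 2/13161 = 13159/13161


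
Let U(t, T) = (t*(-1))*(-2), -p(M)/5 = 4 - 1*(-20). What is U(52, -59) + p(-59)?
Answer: -16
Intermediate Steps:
p(M) = -120 (p(M) = -5*(4 - 1*(-20)) = -5*(4 + 20) = -5*24 = -120)
U(t, T) = 2*t (U(t, T) = -t*(-2) = 2*t)
U(52, -59) + p(-59) = 2*52 - 120 = 104 - 120 = -16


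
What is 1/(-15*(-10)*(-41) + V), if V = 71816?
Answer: 1/65666 ≈ 1.5229e-5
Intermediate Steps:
1/(-15*(-10)*(-41) + V) = 1/(-15*(-10)*(-41) + 71816) = 1/(150*(-41) + 71816) = 1/(-6150 + 71816) = 1/65666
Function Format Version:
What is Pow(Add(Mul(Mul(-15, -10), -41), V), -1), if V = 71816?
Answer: Rational(1, 65666) ≈ 1.5229e-5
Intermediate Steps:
Pow(Add(Mul(Mul(-15, -10), -41), V), -1) = Pow(Add(Mul(Mul(-15, -10), -41), 71816), -1) = Pow(Add(Mul(150, -41), 71816), -1) = Pow(Add(-6150, 71816), -1) = Pow(65666, -1) = Rational(1, 65666)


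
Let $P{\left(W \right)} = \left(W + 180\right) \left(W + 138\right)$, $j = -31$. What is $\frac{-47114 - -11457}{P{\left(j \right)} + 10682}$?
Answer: $- \frac{35657}{26625} \approx -1.3392$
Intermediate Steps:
$P{\left(W \right)} = \left(138 + W\right) \left(180 + W\right)$ ($P{\left(W \right)} = \left(180 + W\right) \left(138 + W\right) = \left(138 + W\right) \left(180 + W\right)$)
$\frac{-47114 - -11457}{P{\left(j \right)} + 10682} = \frac{-47114 - -11457}{\left(24840 + \left(-31\right)^{2} + 318 \left(-31\right)\right) + 10682} = \frac{-47114 + \left(-7262 + 18719\right)}{\left(24840 + 961 - 9858\right) + 10682} = \frac{-47114 + 11457}{15943 + 10682} = - \frac{35657}{26625}$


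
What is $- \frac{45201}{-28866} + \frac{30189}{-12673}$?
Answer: $- \frac{3432223}{4204814} \approx -0.81626$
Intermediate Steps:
$- \frac{45201}{-28866} + \frac{30189}{-12673} = \left(-45201\right) \left(- \frac{1}{28866}\right) + 30189 \left(- \frac{1}{12673}\right) = \frac{15067}{9622} - \frac{1041}{437} = - \frac{3432223}{4204814}$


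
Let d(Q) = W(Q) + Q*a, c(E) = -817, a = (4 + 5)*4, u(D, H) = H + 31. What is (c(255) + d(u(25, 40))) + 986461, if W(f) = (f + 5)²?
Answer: 993976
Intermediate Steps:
u(D, H) = 31 + H
a = 36 (a = 9*4 = 36)
W(f) = (5 + f)²
d(Q) = (5 + Q)² + 36*Q (d(Q) = (5 + Q)² + Q*36 = (5 + Q)² + 36*Q)
(c(255) + d(u(25, 40))) + 986461 = (-817 + ((5 + (31 + 40))² + 36*(31 + 40))) + 986461 = (-817 + ((5 + 71)² + 36*71)) + 986461 = (-817 + (76² + 2556)) + 986461 = (-817 + (5776 + 2556)) + 986461 = (-817 + 8332) + 986461 = 7515 + 986461 = 993976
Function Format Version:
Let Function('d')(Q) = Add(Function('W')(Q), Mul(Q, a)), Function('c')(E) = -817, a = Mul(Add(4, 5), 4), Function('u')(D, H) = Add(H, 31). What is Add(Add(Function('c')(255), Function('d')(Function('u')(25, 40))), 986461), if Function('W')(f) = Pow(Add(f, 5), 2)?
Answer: 993976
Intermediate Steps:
Function('u')(D, H) = Add(31, H)
a = 36 (a = Mul(9, 4) = 36)
Function('W')(f) = Pow(Add(5, f), 2)
Function('d')(Q) = Add(Pow(Add(5, Q), 2), Mul(36, Q)) (Function('d')(Q) = Add(Pow(Add(5, Q), 2), Mul(Q, 36)) = Add(Pow(Add(5, Q), 2), Mul(36, Q)))
Add(Add(Function('c')(255), Function('d')(Function('u')(25, 40))), 986461) = Add(Add(-817, Add(Pow(Add(5, Add(31, 40)), 2), Mul(36, Add(31, 40)))), 986461) = Add(Add(-817, Add(Pow(Add(5, 71), 2), Mul(36, 71))), 986461) = Add(Add(-817, Add(Pow(76, 2), 2556)), 986461) = Add(Add(-817, Add(5776, 2556)), 986461) = Add(Add(-817, 8332), 986461) = Add(7515, 986461) = 993976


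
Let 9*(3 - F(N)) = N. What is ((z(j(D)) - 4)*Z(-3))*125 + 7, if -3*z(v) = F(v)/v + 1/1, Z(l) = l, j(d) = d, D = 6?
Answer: 30251/18 ≈ 1680.6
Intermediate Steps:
F(N) = 3 - N/9
z(v) = -⅓ - (3 - v/9)/(3*v) (z(v) = -((3 - v/9)/v + 1/1)/3 = -((3 - v/9)/v + 1*1)/3 = -((3 - v/9)/v + 1)/3 = -(1 + (3 - v/9)/v)/3 = -⅓ - (3 - v/9)/(3*v))
((z(j(D)) - 4)*Z(-3))*125 + 7 = (((-8/27 - 1/6) - 4)*(-3))*125 + 7 = (((-8/27 - 1*⅙) - 4)*(-3))*125 + 7 = (((-8/27 - ⅙) - 4)*(-3))*125 + 7 = ((-25/54 - 4)*(-3))*125 + 7 = -241/54*(-3)*125 + 7 = (241/18)*125 + 7 = 30125/18 + 7 = 30251/18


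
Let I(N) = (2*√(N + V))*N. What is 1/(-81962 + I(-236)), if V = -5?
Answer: I/(2*(-40981*I + 236*√241)) ≈ -1.2104e-5 + 1.0821e-6*I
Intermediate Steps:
I(N) = 2*N*√(-5 + N) (I(N) = (2*√(N - 5))*N = (2*√(-5 + N))*N = 2*N*√(-5 + N))
1/(-81962 + I(-236)) = 1/(-81962 + 2*(-236)*√(-5 - 236)) = 1/(-81962 + 2*(-236)*√(-241)) = 1/(-81962 + 2*(-236)*(I*√241)) = 1/(-81962 - 472*I*√241)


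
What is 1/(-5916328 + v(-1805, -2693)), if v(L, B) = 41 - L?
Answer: -1/5914482 ≈ -1.6908e-7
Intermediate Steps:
1/(-5916328 + v(-1805, -2693)) = 1/(-5916328 + (41 - 1*(-1805))) = 1/(-5916328 + (41 + 1805)) = 1/(-5916328 + 1846) = 1/(-5914482) = -1/5914482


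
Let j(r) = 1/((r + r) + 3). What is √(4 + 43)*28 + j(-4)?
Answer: -⅕ + 28*√47 ≈ 191.76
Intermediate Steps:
j(r) = 1/(3 + 2*r) (j(r) = 1/(2*r + 3) = 1/(3 + 2*r))
√(4 + 43)*28 + j(-4) = √(4 + 43)*28 + 1/(3 + 2*(-4)) = √47*28 + 1/(3 - 8) = 28*√47 + 1/(-5) = 28*√47 - ⅕ = -⅕ + 28*√47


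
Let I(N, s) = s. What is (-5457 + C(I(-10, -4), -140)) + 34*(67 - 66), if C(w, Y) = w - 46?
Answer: -5473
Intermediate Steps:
C(w, Y) = -46 + w
(-5457 + C(I(-10, -4), -140)) + 34*(67 - 66) = (-5457 + (-46 - 4)) + 34*(67 - 66) = (-5457 - 50) + 34*1 = -5507 + 34 = -5473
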